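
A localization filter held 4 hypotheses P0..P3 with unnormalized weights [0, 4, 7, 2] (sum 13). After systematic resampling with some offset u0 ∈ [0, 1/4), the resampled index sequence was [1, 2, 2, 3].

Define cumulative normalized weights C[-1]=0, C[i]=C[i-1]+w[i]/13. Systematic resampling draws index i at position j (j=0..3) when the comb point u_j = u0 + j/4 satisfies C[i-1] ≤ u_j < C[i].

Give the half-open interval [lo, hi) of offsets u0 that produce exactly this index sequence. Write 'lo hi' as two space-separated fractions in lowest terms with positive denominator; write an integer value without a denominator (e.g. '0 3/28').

5/52 1/4

C = [0, 4/13, 11/13, 1]
j=0 picked index 1: u0 ∈ [0, 4/13)
j=1 picked index 2: u0 ∈ [3/52, 31/52)
j=2 picked index 2: u0 ∈ [-5/26, 9/26)
j=3 picked index 3: u0 ∈ [5/52, 1/4)
intersection: [5/52, 1/4)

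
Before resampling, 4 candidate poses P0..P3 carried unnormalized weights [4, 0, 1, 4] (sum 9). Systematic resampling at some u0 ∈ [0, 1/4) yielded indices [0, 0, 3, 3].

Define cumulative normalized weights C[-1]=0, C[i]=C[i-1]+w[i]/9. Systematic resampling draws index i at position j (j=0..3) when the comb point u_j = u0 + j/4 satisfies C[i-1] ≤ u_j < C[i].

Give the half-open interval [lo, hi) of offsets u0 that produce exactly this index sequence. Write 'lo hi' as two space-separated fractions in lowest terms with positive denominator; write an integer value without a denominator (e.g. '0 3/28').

1/18 7/36

C = [4/9, 4/9, 5/9, 1]
j=0 picked index 0: u0 ∈ [0, 4/9)
j=1 picked index 0: u0 ∈ [-1/4, 7/36)
j=2 picked index 3: u0 ∈ [1/18, 1/2)
j=3 picked index 3: u0 ∈ [-7/36, 1/4)
intersection: [1/18, 7/36)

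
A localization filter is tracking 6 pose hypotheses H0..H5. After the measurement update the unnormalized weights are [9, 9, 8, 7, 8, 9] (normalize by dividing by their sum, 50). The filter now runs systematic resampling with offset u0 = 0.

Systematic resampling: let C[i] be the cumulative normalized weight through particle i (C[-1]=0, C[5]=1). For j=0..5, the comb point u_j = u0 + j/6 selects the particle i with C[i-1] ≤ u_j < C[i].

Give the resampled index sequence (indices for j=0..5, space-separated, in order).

0 0 1 2 4 5

C = [9/50, 9/25, 13/25, 33/50, 41/50, 1]
j=0: u_0=0 ∈ [0, 9/50) → index 0
j=1: u_1=1/6 ∈ [0, 9/50) → index 0
j=2: u_2=1/3 ∈ [9/50, 9/25) → index 1
j=3: u_3=1/2 ∈ [9/25, 13/25) → index 2
j=4: u_4=2/3 ∈ [33/50, 41/50) → index 4
j=5: u_5=5/6 ∈ [41/50, 1) → index 5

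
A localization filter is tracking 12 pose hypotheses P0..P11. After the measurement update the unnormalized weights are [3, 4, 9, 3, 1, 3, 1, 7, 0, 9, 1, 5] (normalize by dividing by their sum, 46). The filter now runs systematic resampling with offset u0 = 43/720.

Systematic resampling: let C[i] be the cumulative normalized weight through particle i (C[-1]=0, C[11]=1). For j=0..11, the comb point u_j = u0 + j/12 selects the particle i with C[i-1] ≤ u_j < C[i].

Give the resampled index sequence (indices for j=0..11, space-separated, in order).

C = [3/46, 7/46, 8/23, 19/46, 10/23, 1/2, 12/23, 31/46, 31/46, 20/23, 41/46, 1]
j=0: u_0=43/720 ∈ [0, 3/46) → index 0
j=1: u_1=103/720 ∈ [3/46, 7/46) → index 1
j=2: u_2=163/720 ∈ [7/46, 8/23) → index 2
j=3: u_3=223/720 ∈ [7/46, 8/23) → index 2
j=4: u_4=283/720 ∈ [8/23, 19/46) → index 3
j=5: u_5=343/720 ∈ [10/23, 1/2) → index 5
j=6: u_6=403/720 ∈ [12/23, 31/46) → index 7
j=7: u_7=463/720 ∈ [12/23, 31/46) → index 7
j=8: u_8=523/720 ∈ [31/46, 20/23) → index 9
j=9: u_9=583/720 ∈ [31/46, 20/23) → index 9
j=10: u_10=643/720 ∈ [41/46, 1) → index 11
j=11: u_11=703/720 ∈ [41/46, 1) → index 11

0 1 2 2 3 5 7 7 9 9 11 11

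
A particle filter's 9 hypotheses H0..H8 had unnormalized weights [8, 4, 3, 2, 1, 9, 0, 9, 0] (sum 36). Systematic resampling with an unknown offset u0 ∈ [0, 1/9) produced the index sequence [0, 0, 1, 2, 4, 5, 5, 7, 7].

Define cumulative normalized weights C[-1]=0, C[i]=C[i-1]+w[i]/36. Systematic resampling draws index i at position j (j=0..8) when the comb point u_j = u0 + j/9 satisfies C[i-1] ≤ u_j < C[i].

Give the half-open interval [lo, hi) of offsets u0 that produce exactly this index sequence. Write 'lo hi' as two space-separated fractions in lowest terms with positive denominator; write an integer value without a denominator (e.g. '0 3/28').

C = [2/9, 1/3, 5/12, 17/36, 1/2, 3/4, 3/4, 1, 1]
j=0 picked index 0: u0 ∈ [0, 2/9)
j=1 picked index 0: u0 ∈ [-1/9, 1/9)
j=2 picked index 1: u0 ∈ [0, 1/9)
j=3 picked index 2: u0 ∈ [0, 1/12)
j=4 picked index 4: u0 ∈ [1/36, 1/18)
j=5 picked index 5: u0 ∈ [-1/18, 7/36)
j=6 picked index 5: u0 ∈ [-1/6, 1/12)
j=7 picked index 7: u0 ∈ [-1/36, 2/9)
j=8 picked index 7: u0 ∈ [-5/36, 1/9)
intersection: [1/36, 1/18)

1/36 1/18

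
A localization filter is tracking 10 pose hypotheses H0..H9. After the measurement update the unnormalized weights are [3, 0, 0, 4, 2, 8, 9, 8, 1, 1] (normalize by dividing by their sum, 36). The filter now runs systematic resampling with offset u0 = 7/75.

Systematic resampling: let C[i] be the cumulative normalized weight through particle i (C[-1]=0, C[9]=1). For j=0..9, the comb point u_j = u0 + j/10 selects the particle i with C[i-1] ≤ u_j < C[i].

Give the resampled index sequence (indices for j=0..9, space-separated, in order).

C = [1/12, 1/12, 1/12, 7/36, 1/4, 17/36, 13/18, 17/18, 35/36, 1]
j=0: u_0=7/75 ∈ [1/12, 7/36) → index 3
j=1: u_1=29/150 ∈ [1/12, 7/36) → index 3
j=2: u_2=22/75 ∈ [1/4, 17/36) → index 5
j=3: u_3=59/150 ∈ [1/4, 17/36) → index 5
j=4: u_4=37/75 ∈ [17/36, 13/18) → index 6
j=5: u_5=89/150 ∈ [17/36, 13/18) → index 6
j=6: u_6=52/75 ∈ [17/36, 13/18) → index 6
j=7: u_7=119/150 ∈ [13/18, 17/18) → index 7
j=8: u_8=67/75 ∈ [13/18, 17/18) → index 7
j=9: u_9=149/150 ∈ [35/36, 1) → index 9

3 3 5 5 6 6 6 7 7 9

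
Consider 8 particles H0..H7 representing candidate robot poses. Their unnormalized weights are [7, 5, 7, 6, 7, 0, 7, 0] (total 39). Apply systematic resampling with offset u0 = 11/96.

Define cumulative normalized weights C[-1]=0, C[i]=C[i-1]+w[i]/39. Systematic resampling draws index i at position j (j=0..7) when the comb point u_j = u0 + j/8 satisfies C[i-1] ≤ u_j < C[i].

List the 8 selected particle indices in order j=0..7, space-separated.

0 1 2 3 3 4 6 6

C = [7/39, 4/13, 19/39, 25/39, 32/39, 32/39, 1, 1]
j=0: u_0=11/96 ∈ [0, 7/39) → index 0
j=1: u_1=23/96 ∈ [7/39, 4/13) → index 1
j=2: u_2=35/96 ∈ [4/13, 19/39) → index 2
j=3: u_3=47/96 ∈ [19/39, 25/39) → index 3
j=4: u_4=59/96 ∈ [19/39, 25/39) → index 3
j=5: u_5=71/96 ∈ [25/39, 32/39) → index 4
j=6: u_6=83/96 ∈ [32/39, 1) → index 6
j=7: u_7=95/96 ∈ [32/39, 1) → index 6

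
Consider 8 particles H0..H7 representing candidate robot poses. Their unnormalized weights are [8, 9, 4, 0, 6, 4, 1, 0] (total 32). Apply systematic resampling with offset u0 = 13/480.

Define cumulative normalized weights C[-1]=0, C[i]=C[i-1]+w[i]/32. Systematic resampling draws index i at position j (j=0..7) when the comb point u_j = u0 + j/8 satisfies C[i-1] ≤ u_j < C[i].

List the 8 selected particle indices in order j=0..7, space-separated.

C = [1/4, 17/32, 21/32, 21/32, 27/32, 31/32, 1, 1]
j=0: u_0=13/480 ∈ [0, 1/4) → index 0
j=1: u_1=73/480 ∈ [0, 1/4) → index 0
j=2: u_2=133/480 ∈ [1/4, 17/32) → index 1
j=3: u_3=193/480 ∈ [1/4, 17/32) → index 1
j=4: u_4=253/480 ∈ [1/4, 17/32) → index 1
j=5: u_5=313/480 ∈ [17/32, 21/32) → index 2
j=6: u_6=373/480 ∈ [21/32, 27/32) → index 4
j=7: u_7=433/480 ∈ [27/32, 31/32) → index 5

0 0 1 1 1 2 4 5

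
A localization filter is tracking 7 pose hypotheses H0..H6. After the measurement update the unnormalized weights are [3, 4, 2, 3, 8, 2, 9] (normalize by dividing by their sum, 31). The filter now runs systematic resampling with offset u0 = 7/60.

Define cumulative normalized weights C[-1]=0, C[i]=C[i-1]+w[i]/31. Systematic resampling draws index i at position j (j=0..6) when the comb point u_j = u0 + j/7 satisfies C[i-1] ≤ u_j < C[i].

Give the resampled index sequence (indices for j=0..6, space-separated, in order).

C = [3/31, 7/31, 9/31, 12/31, 20/31, 22/31, 1]
j=0: u_0=7/60 ∈ [3/31, 7/31) → index 1
j=1: u_1=109/420 ∈ [7/31, 9/31) → index 2
j=2: u_2=169/420 ∈ [12/31, 20/31) → index 4
j=3: u_3=229/420 ∈ [12/31, 20/31) → index 4
j=4: u_4=289/420 ∈ [20/31, 22/31) → index 5
j=5: u_5=349/420 ∈ [22/31, 1) → index 6
j=6: u_6=409/420 ∈ [22/31, 1) → index 6

1 2 4 4 5 6 6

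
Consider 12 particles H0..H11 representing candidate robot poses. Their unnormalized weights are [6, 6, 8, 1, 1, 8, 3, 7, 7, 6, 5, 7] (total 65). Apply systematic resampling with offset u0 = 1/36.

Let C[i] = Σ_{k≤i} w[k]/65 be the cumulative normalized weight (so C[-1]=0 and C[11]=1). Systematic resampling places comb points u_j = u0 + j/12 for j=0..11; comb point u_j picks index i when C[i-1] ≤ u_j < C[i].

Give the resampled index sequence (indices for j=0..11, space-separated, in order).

0 1 2 2 5 5 7 7 8 9 10 11

C = [6/65, 12/65, 4/13, 21/65, 22/65, 6/13, 33/65, 8/13, 47/65, 53/65, 58/65, 1]
j=0: u_0=1/36 ∈ [0, 6/65) → index 0
j=1: u_1=1/9 ∈ [6/65, 12/65) → index 1
j=2: u_2=7/36 ∈ [12/65, 4/13) → index 2
j=3: u_3=5/18 ∈ [12/65, 4/13) → index 2
j=4: u_4=13/36 ∈ [22/65, 6/13) → index 5
j=5: u_5=4/9 ∈ [22/65, 6/13) → index 5
j=6: u_6=19/36 ∈ [33/65, 8/13) → index 7
j=7: u_7=11/18 ∈ [33/65, 8/13) → index 7
j=8: u_8=25/36 ∈ [8/13, 47/65) → index 8
j=9: u_9=7/9 ∈ [47/65, 53/65) → index 9
j=10: u_10=31/36 ∈ [53/65, 58/65) → index 10
j=11: u_11=17/18 ∈ [58/65, 1) → index 11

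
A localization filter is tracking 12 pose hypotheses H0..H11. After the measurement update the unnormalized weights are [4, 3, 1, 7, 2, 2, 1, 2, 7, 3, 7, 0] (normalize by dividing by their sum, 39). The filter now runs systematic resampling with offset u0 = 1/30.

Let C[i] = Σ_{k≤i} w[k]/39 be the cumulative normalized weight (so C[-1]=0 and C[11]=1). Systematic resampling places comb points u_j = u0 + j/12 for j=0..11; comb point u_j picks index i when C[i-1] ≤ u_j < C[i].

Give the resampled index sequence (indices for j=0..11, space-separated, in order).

0 1 2 3 3 5 7 8 8 9 10 10

C = [4/39, 7/39, 8/39, 5/13, 17/39, 19/39, 20/39, 22/39, 29/39, 32/39, 1, 1]
j=0: u_0=1/30 ∈ [0, 4/39) → index 0
j=1: u_1=7/60 ∈ [4/39, 7/39) → index 1
j=2: u_2=1/5 ∈ [7/39, 8/39) → index 2
j=3: u_3=17/60 ∈ [8/39, 5/13) → index 3
j=4: u_4=11/30 ∈ [8/39, 5/13) → index 3
j=5: u_5=9/20 ∈ [17/39, 19/39) → index 5
j=6: u_6=8/15 ∈ [20/39, 22/39) → index 7
j=7: u_7=37/60 ∈ [22/39, 29/39) → index 8
j=8: u_8=7/10 ∈ [22/39, 29/39) → index 8
j=9: u_9=47/60 ∈ [29/39, 32/39) → index 9
j=10: u_10=13/15 ∈ [32/39, 1) → index 10
j=11: u_11=19/20 ∈ [32/39, 1) → index 10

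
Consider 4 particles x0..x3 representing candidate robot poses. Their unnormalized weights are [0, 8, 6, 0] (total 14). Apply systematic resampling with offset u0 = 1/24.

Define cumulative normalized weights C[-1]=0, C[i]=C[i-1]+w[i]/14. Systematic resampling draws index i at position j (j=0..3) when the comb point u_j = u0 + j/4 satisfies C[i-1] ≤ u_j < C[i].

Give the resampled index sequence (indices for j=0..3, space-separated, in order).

C = [0, 4/7, 1, 1]
j=0: u_0=1/24 ∈ [0, 4/7) → index 1
j=1: u_1=7/24 ∈ [0, 4/7) → index 1
j=2: u_2=13/24 ∈ [0, 4/7) → index 1
j=3: u_3=19/24 ∈ [4/7, 1) → index 2

1 1 1 2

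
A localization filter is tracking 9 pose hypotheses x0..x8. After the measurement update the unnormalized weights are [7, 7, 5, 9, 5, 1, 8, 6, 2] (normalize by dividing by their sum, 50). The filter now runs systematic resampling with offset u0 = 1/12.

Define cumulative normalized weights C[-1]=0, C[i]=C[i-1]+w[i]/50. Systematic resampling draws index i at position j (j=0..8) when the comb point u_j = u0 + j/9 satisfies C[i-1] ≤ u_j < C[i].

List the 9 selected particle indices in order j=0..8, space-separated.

0 1 2 3 3 4 6 7 8

C = [7/50, 7/25, 19/50, 14/25, 33/50, 17/25, 21/25, 24/25, 1]
j=0: u_0=1/12 ∈ [0, 7/50) → index 0
j=1: u_1=7/36 ∈ [7/50, 7/25) → index 1
j=2: u_2=11/36 ∈ [7/25, 19/50) → index 2
j=3: u_3=5/12 ∈ [19/50, 14/25) → index 3
j=4: u_4=19/36 ∈ [19/50, 14/25) → index 3
j=5: u_5=23/36 ∈ [14/25, 33/50) → index 4
j=6: u_6=3/4 ∈ [17/25, 21/25) → index 6
j=7: u_7=31/36 ∈ [21/25, 24/25) → index 7
j=8: u_8=35/36 ∈ [24/25, 1) → index 8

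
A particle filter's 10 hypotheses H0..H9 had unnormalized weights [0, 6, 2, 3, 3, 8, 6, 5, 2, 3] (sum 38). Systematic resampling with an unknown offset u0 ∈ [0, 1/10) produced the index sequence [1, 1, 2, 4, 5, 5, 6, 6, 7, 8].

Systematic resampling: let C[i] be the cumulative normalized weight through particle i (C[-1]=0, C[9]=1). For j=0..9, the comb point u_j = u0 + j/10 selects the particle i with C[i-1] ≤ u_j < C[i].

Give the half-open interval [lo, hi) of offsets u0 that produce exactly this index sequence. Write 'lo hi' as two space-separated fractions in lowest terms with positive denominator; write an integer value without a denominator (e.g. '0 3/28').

0 1/95

C = [0, 3/19, 4/19, 11/38, 7/19, 11/19, 14/19, 33/38, 35/38, 1]
j=0 picked index 1: u0 ∈ [0, 3/19)
j=1 picked index 1: u0 ∈ [-1/10, 11/190)
j=2 picked index 2: u0 ∈ [-4/95, 1/95)
j=3 picked index 4: u0 ∈ [-1/95, 13/190)
j=4 picked index 5: u0 ∈ [-3/95, 17/95)
j=5 picked index 5: u0 ∈ [-5/38, 3/38)
j=6 picked index 6: u0 ∈ [-2/95, 13/95)
j=7 picked index 6: u0 ∈ [-23/190, 7/190)
j=8 picked index 7: u0 ∈ [-6/95, 13/190)
j=9 picked index 8: u0 ∈ [-3/95, 2/95)
intersection: [0, 1/95)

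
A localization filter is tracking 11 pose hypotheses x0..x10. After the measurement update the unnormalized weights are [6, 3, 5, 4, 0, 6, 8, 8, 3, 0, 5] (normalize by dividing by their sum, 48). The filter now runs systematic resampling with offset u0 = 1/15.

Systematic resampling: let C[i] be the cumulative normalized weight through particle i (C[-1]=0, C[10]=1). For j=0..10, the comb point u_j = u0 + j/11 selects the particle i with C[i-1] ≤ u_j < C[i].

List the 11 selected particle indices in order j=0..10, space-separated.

0 1 2 3 5 6 6 7 7 8 10

C = [1/8, 3/16, 7/24, 3/8, 3/8, 1/2, 2/3, 5/6, 43/48, 43/48, 1]
j=0: u_0=1/15 ∈ [0, 1/8) → index 0
j=1: u_1=26/165 ∈ [1/8, 3/16) → index 1
j=2: u_2=41/165 ∈ [3/16, 7/24) → index 2
j=3: u_3=56/165 ∈ [7/24, 3/8) → index 3
j=4: u_4=71/165 ∈ [3/8, 1/2) → index 5
j=5: u_5=86/165 ∈ [1/2, 2/3) → index 6
j=6: u_6=101/165 ∈ [1/2, 2/3) → index 6
j=7: u_7=116/165 ∈ [2/3, 5/6) → index 7
j=8: u_8=131/165 ∈ [2/3, 5/6) → index 7
j=9: u_9=146/165 ∈ [5/6, 43/48) → index 8
j=10: u_10=161/165 ∈ [43/48, 1) → index 10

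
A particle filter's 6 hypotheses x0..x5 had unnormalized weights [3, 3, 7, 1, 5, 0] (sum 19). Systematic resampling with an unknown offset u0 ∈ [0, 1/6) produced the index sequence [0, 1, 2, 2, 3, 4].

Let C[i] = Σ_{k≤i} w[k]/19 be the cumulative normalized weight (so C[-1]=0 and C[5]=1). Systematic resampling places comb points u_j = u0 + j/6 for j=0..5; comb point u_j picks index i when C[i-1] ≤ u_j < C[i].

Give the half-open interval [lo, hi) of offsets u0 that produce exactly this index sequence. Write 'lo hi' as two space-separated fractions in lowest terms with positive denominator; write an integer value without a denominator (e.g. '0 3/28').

1/57 4/57

C = [3/19, 6/19, 13/19, 14/19, 1, 1]
j=0 picked index 0: u0 ∈ [0, 3/19)
j=1 picked index 1: u0 ∈ [-1/114, 17/114)
j=2 picked index 2: u0 ∈ [-1/57, 20/57)
j=3 picked index 2: u0 ∈ [-7/38, 7/38)
j=4 picked index 3: u0 ∈ [1/57, 4/57)
j=5 picked index 4: u0 ∈ [-11/114, 1/6)
intersection: [1/57, 4/57)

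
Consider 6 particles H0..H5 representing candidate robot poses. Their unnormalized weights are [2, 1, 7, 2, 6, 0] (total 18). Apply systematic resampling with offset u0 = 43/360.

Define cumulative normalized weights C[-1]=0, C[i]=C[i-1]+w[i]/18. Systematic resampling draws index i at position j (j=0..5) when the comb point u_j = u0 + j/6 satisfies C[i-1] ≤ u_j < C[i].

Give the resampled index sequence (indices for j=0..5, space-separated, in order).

C = [1/9, 1/6, 5/9, 2/3, 1, 1]
j=0: u_0=43/360 ∈ [1/9, 1/6) → index 1
j=1: u_1=103/360 ∈ [1/6, 5/9) → index 2
j=2: u_2=163/360 ∈ [1/6, 5/9) → index 2
j=3: u_3=223/360 ∈ [5/9, 2/3) → index 3
j=4: u_4=283/360 ∈ [2/3, 1) → index 4
j=5: u_5=343/360 ∈ [2/3, 1) → index 4

1 2 2 3 4 4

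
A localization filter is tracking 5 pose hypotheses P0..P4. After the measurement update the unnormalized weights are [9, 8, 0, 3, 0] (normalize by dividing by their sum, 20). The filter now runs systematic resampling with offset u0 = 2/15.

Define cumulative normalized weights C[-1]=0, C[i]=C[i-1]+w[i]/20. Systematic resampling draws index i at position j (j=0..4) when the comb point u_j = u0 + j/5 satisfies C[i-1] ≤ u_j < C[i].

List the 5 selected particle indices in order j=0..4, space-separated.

0 0 1 1 3

C = [9/20, 17/20, 17/20, 1, 1]
j=0: u_0=2/15 ∈ [0, 9/20) → index 0
j=1: u_1=1/3 ∈ [0, 9/20) → index 0
j=2: u_2=8/15 ∈ [9/20, 17/20) → index 1
j=3: u_3=11/15 ∈ [9/20, 17/20) → index 1
j=4: u_4=14/15 ∈ [17/20, 1) → index 3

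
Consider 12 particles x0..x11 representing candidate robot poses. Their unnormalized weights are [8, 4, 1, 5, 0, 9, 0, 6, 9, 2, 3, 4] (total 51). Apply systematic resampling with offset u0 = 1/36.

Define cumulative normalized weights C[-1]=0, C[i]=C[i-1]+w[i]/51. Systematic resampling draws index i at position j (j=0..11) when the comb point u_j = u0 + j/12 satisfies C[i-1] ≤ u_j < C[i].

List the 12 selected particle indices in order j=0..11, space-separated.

C = [8/51, 4/17, 13/51, 6/17, 6/17, 9/17, 9/17, 11/17, 14/17, 44/51, 47/51, 1]
j=0: u_0=1/36 ∈ [0, 8/51) → index 0
j=1: u_1=1/9 ∈ [0, 8/51) → index 0
j=2: u_2=7/36 ∈ [8/51, 4/17) → index 1
j=3: u_3=5/18 ∈ [13/51, 6/17) → index 3
j=4: u_4=13/36 ∈ [6/17, 9/17) → index 5
j=5: u_5=4/9 ∈ [6/17, 9/17) → index 5
j=6: u_6=19/36 ∈ [6/17, 9/17) → index 5
j=7: u_7=11/18 ∈ [9/17, 11/17) → index 7
j=8: u_8=25/36 ∈ [11/17, 14/17) → index 8
j=9: u_9=7/9 ∈ [11/17, 14/17) → index 8
j=10: u_10=31/36 ∈ [14/17, 44/51) → index 9
j=11: u_11=17/18 ∈ [47/51, 1) → index 11

0 0 1 3 5 5 5 7 8 8 9 11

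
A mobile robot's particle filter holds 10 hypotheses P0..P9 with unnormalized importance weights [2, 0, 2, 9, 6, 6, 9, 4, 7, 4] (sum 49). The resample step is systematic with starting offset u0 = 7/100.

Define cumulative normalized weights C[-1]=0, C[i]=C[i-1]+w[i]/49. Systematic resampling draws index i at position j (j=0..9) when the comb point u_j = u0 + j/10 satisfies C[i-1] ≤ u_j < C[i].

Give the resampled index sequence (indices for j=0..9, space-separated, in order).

C = [2/49, 2/49, 4/49, 13/49, 19/49, 25/49, 34/49, 38/49, 45/49, 1]
j=0: u_0=7/100 ∈ [2/49, 4/49) → index 2
j=1: u_1=17/100 ∈ [4/49, 13/49) → index 3
j=2: u_2=27/100 ∈ [13/49, 19/49) → index 4
j=3: u_3=37/100 ∈ [13/49, 19/49) → index 4
j=4: u_4=47/100 ∈ [19/49, 25/49) → index 5
j=5: u_5=57/100 ∈ [25/49, 34/49) → index 6
j=6: u_6=67/100 ∈ [25/49, 34/49) → index 6
j=7: u_7=77/100 ∈ [34/49, 38/49) → index 7
j=8: u_8=87/100 ∈ [38/49, 45/49) → index 8
j=9: u_9=97/100 ∈ [45/49, 1) → index 9

2 3 4 4 5 6 6 7 8 9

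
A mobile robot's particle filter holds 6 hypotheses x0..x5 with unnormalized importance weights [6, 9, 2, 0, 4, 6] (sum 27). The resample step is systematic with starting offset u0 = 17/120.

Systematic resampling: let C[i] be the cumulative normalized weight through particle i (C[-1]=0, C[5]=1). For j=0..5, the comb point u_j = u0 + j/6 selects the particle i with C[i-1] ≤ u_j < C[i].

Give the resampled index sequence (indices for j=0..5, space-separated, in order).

C = [2/9, 5/9, 17/27, 17/27, 7/9, 1]
j=0: u_0=17/120 ∈ [0, 2/9) → index 0
j=1: u_1=37/120 ∈ [2/9, 5/9) → index 1
j=2: u_2=19/40 ∈ [2/9, 5/9) → index 1
j=3: u_3=77/120 ∈ [17/27, 7/9) → index 4
j=4: u_4=97/120 ∈ [7/9, 1) → index 5
j=5: u_5=39/40 ∈ [7/9, 1) → index 5

0 1 1 4 5 5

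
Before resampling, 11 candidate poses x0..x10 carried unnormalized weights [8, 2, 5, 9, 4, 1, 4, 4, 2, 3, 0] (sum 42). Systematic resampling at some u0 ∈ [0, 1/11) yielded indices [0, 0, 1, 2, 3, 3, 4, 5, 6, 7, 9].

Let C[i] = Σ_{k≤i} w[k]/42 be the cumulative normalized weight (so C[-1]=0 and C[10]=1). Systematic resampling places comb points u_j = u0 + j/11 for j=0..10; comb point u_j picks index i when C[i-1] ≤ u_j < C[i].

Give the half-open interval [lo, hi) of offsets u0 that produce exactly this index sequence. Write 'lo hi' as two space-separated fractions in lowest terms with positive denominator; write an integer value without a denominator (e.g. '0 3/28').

1/33 25/462

C = [4/21, 5/21, 5/14, 4/7, 2/3, 29/42, 11/14, 37/42, 13/14, 1, 1]
j=0 picked index 0: u0 ∈ [0, 4/21)
j=1 picked index 0: u0 ∈ [-1/11, 23/231)
j=2 picked index 1: u0 ∈ [2/231, 13/231)
j=3 picked index 2: u0 ∈ [-8/231, 13/154)
j=4 picked index 3: u0 ∈ [-1/154, 16/77)
j=5 picked index 3: u0 ∈ [-15/154, 9/77)
j=6 picked index 4: u0 ∈ [2/77, 4/33)
j=7 picked index 5: u0 ∈ [1/33, 25/462)
j=8 picked index 6: u0 ∈ [-17/462, 9/154)
j=9 picked index 7: u0 ∈ [-5/154, 29/462)
j=10 picked index 9: u0 ∈ [3/154, 1/11)
intersection: [1/33, 25/462)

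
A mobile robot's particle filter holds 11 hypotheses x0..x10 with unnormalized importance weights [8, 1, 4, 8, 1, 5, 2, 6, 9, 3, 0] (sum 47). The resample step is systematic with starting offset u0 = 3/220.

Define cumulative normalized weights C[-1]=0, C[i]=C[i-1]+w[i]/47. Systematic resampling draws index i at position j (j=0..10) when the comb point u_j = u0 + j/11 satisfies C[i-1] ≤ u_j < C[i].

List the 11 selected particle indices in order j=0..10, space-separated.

C = [8/47, 9/47, 13/47, 21/47, 22/47, 27/47, 29/47, 35/47, 44/47, 1, 1]
j=0: u_0=3/220 ∈ [0, 8/47) → index 0
j=1: u_1=23/220 ∈ [0, 8/47) → index 0
j=2: u_2=43/220 ∈ [9/47, 13/47) → index 2
j=3: u_3=63/220 ∈ [13/47, 21/47) → index 3
j=4: u_4=83/220 ∈ [13/47, 21/47) → index 3
j=5: u_5=103/220 ∈ [22/47, 27/47) → index 5
j=6: u_6=123/220 ∈ [22/47, 27/47) → index 5
j=7: u_7=13/20 ∈ [29/47, 35/47) → index 7
j=8: u_8=163/220 ∈ [29/47, 35/47) → index 7
j=9: u_9=183/220 ∈ [35/47, 44/47) → index 8
j=10: u_10=203/220 ∈ [35/47, 44/47) → index 8

0 0 2 3 3 5 5 7 7 8 8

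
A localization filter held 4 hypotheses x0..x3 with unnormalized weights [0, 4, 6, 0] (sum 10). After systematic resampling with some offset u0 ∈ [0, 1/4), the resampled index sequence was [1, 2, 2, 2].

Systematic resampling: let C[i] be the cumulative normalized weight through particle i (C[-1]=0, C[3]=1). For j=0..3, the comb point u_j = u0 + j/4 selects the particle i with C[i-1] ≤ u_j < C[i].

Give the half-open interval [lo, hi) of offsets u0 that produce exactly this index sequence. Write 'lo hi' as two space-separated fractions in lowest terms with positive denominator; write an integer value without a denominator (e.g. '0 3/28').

3/20 1/4

C = [0, 2/5, 1, 1]
j=0 picked index 1: u0 ∈ [0, 2/5)
j=1 picked index 2: u0 ∈ [3/20, 3/4)
j=2 picked index 2: u0 ∈ [-1/10, 1/2)
j=3 picked index 2: u0 ∈ [-7/20, 1/4)
intersection: [3/20, 1/4)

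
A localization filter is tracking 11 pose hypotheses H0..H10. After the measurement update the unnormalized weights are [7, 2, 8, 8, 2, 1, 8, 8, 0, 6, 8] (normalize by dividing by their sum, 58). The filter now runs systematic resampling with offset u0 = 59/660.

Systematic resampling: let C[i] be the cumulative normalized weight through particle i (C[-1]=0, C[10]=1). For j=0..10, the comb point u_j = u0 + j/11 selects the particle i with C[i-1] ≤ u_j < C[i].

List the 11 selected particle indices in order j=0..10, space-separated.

0 2 2 3 4 6 7 7 9 10 10

C = [7/58, 9/58, 17/58, 25/58, 27/58, 14/29, 18/29, 22/29, 22/29, 25/29, 1]
j=0: u_0=59/660 ∈ [0, 7/58) → index 0
j=1: u_1=119/660 ∈ [9/58, 17/58) → index 2
j=2: u_2=179/660 ∈ [9/58, 17/58) → index 2
j=3: u_3=239/660 ∈ [17/58, 25/58) → index 3
j=4: u_4=299/660 ∈ [25/58, 27/58) → index 4
j=5: u_5=359/660 ∈ [14/29, 18/29) → index 6
j=6: u_6=419/660 ∈ [18/29, 22/29) → index 7
j=7: u_7=479/660 ∈ [18/29, 22/29) → index 7
j=8: u_8=49/60 ∈ [22/29, 25/29) → index 9
j=9: u_9=599/660 ∈ [25/29, 1) → index 10
j=10: u_10=659/660 ∈ [25/29, 1) → index 10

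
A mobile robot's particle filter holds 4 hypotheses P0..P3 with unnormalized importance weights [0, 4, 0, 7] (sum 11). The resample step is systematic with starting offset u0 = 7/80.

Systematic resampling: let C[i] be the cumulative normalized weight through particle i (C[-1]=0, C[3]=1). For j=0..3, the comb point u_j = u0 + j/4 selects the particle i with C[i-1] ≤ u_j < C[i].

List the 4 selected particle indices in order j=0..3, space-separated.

C = [0, 4/11, 4/11, 1]
j=0: u_0=7/80 ∈ [0, 4/11) → index 1
j=1: u_1=27/80 ∈ [0, 4/11) → index 1
j=2: u_2=47/80 ∈ [4/11, 1) → index 3
j=3: u_3=67/80 ∈ [4/11, 1) → index 3

1 1 3 3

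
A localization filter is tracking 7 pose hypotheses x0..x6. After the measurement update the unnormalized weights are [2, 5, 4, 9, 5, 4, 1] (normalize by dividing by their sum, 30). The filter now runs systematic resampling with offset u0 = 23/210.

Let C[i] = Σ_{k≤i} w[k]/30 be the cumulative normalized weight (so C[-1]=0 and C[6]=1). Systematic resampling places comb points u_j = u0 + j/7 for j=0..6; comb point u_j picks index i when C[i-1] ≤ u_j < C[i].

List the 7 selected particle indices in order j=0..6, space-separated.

C = [1/15, 7/30, 11/30, 2/3, 5/6, 29/30, 1]
j=0: u_0=23/210 ∈ [1/15, 7/30) → index 1
j=1: u_1=53/210 ∈ [7/30, 11/30) → index 2
j=2: u_2=83/210 ∈ [11/30, 2/3) → index 3
j=3: u_3=113/210 ∈ [11/30, 2/3) → index 3
j=4: u_4=143/210 ∈ [2/3, 5/6) → index 4
j=5: u_5=173/210 ∈ [2/3, 5/6) → index 4
j=6: u_6=29/30 ∈ [29/30, 1) → index 6

1 2 3 3 4 4 6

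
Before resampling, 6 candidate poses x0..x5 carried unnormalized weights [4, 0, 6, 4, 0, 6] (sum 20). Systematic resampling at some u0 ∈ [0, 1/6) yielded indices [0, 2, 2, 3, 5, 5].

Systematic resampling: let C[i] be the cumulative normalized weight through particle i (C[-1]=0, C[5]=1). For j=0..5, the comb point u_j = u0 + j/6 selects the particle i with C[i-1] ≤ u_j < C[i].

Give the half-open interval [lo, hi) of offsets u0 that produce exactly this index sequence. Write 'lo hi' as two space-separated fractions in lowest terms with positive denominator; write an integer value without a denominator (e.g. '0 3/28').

C = [1/5, 1/5, 1/2, 7/10, 7/10, 1]
j=0 picked index 0: u0 ∈ [0, 1/5)
j=1 picked index 2: u0 ∈ [1/30, 1/3)
j=2 picked index 2: u0 ∈ [-2/15, 1/6)
j=3 picked index 3: u0 ∈ [0, 1/5)
j=4 picked index 5: u0 ∈ [1/30, 1/3)
j=5 picked index 5: u0 ∈ [-2/15, 1/6)
intersection: [1/30, 1/6)

1/30 1/6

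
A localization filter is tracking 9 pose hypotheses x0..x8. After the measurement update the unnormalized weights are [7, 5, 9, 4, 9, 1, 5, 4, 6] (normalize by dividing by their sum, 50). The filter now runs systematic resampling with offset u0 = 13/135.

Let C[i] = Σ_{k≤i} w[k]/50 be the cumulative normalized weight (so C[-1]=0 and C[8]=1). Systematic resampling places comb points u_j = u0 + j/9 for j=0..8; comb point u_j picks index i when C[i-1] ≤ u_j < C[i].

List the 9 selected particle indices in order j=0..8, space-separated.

0 1 2 3 4 4 6 7 8

C = [7/50, 6/25, 21/50, 1/2, 17/25, 7/10, 4/5, 22/25, 1]
j=0: u_0=13/135 ∈ [0, 7/50) → index 0
j=1: u_1=28/135 ∈ [7/50, 6/25) → index 1
j=2: u_2=43/135 ∈ [6/25, 21/50) → index 2
j=3: u_3=58/135 ∈ [21/50, 1/2) → index 3
j=4: u_4=73/135 ∈ [1/2, 17/25) → index 4
j=5: u_5=88/135 ∈ [1/2, 17/25) → index 4
j=6: u_6=103/135 ∈ [7/10, 4/5) → index 6
j=7: u_7=118/135 ∈ [4/5, 22/25) → index 7
j=8: u_8=133/135 ∈ [22/25, 1) → index 8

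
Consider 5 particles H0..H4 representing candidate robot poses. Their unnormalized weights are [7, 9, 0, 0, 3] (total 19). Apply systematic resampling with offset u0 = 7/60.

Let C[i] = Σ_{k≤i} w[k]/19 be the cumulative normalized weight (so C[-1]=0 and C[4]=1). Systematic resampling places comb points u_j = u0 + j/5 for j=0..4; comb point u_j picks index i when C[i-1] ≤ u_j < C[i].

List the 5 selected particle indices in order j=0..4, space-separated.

C = [7/19, 16/19, 16/19, 16/19, 1]
j=0: u_0=7/60 ∈ [0, 7/19) → index 0
j=1: u_1=19/60 ∈ [0, 7/19) → index 0
j=2: u_2=31/60 ∈ [7/19, 16/19) → index 1
j=3: u_3=43/60 ∈ [7/19, 16/19) → index 1
j=4: u_4=11/12 ∈ [16/19, 1) → index 4

0 0 1 1 4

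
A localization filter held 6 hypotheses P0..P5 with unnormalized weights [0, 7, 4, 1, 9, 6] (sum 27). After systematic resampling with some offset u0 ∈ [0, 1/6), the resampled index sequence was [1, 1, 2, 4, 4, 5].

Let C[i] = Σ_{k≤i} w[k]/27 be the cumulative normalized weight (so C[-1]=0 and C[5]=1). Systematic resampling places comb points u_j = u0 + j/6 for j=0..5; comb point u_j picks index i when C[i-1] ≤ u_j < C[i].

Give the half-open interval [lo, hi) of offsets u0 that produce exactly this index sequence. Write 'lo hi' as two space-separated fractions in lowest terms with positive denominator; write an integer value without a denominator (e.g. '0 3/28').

C = [0, 7/27, 11/27, 4/9, 7/9, 1]
j=0 picked index 1: u0 ∈ [0, 7/27)
j=1 picked index 1: u0 ∈ [-1/6, 5/54)
j=2 picked index 2: u0 ∈ [-2/27, 2/27)
j=3 picked index 4: u0 ∈ [-1/18, 5/18)
j=4 picked index 4: u0 ∈ [-2/9, 1/9)
j=5 picked index 5: u0 ∈ [-1/18, 1/6)
intersection: [0, 2/27)

0 2/27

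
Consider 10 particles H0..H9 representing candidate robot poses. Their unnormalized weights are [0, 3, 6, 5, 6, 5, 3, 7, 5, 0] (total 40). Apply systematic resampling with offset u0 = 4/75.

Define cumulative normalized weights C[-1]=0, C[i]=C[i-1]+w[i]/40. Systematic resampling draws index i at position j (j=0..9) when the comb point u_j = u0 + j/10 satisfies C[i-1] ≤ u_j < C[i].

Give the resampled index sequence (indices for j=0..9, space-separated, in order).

1 2 3 4 4 5 6 7 7 8

C = [0, 3/40, 9/40, 7/20, 1/2, 5/8, 7/10, 7/8, 1, 1]
j=0: u_0=4/75 ∈ [0, 3/40) → index 1
j=1: u_1=23/150 ∈ [3/40, 9/40) → index 2
j=2: u_2=19/75 ∈ [9/40, 7/20) → index 3
j=3: u_3=53/150 ∈ [7/20, 1/2) → index 4
j=4: u_4=34/75 ∈ [7/20, 1/2) → index 4
j=5: u_5=83/150 ∈ [1/2, 5/8) → index 5
j=6: u_6=49/75 ∈ [5/8, 7/10) → index 6
j=7: u_7=113/150 ∈ [7/10, 7/8) → index 7
j=8: u_8=64/75 ∈ [7/10, 7/8) → index 7
j=9: u_9=143/150 ∈ [7/8, 1) → index 8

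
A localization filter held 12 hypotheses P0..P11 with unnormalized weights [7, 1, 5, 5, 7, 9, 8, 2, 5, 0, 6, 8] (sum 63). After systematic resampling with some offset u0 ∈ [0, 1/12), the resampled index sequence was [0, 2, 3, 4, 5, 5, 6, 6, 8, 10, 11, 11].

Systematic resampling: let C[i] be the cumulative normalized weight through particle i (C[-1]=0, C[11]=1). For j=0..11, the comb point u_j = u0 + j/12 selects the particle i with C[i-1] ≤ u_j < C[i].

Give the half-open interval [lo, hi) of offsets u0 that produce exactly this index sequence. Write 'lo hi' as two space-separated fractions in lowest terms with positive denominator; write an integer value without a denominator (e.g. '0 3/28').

4/63 1/12

C = [1/9, 8/63, 13/63, 2/7, 25/63, 34/63, 2/3, 44/63, 7/9, 7/9, 55/63, 1]
j=0 picked index 0: u0 ∈ [0, 1/9)
j=1 picked index 2: u0 ∈ [11/252, 31/252)
j=2 picked index 3: u0 ∈ [5/126, 5/42)
j=3 picked index 4: u0 ∈ [1/28, 37/252)
j=4 picked index 5: u0 ∈ [4/63, 13/63)
j=5 picked index 5: u0 ∈ [-5/252, 31/252)
j=6 picked index 6: u0 ∈ [5/126, 1/6)
j=7 picked index 6: u0 ∈ [-11/252, 1/12)
j=8 picked index 8: u0 ∈ [2/63, 1/9)
j=9 picked index 10: u0 ∈ [1/36, 31/252)
j=10 picked index 11: u0 ∈ [5/126, 1/6)
j=11 picked index 11: u0 ∈ [-11/252, 1/12)
intersection: [4/63, 1/12)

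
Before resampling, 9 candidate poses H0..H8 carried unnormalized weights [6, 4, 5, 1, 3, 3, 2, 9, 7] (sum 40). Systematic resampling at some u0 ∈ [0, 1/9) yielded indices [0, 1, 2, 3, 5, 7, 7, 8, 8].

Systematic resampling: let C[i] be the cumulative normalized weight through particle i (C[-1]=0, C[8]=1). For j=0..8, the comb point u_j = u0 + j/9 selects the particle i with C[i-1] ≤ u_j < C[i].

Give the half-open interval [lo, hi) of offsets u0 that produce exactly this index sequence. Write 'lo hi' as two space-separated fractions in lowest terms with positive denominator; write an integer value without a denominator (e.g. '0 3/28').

17/360 1/15

C = [3/20, 1/4, 3/8, 2/5, 19/40, 11/20, 3/5, 33/40, 1]
j=0 picked index 0: u0 ∈ [0, 3/20)
j=1 picked index 1: u0 ∈ [7/180, 5/36)
j=2 picked index 2: u0 ∈ [1/36, 11/72)
j=3 picked index 3: u0 ∈ [1/24, 1/15)
j=4 picked index 5: u0 ∈ [11/360, 19/180)
j=5 picked index 7: u0 ∈ [2/45, 97/360)
j=6 picked index 7: u0 ∈ [-1/15, 19/120)
j=7 picked index 8: u0 ∈ [17/360, 2/9)
j=8 picked index 8: u0 ∈ [-23/360, 1/9)
intersection: [17/360, 1/15)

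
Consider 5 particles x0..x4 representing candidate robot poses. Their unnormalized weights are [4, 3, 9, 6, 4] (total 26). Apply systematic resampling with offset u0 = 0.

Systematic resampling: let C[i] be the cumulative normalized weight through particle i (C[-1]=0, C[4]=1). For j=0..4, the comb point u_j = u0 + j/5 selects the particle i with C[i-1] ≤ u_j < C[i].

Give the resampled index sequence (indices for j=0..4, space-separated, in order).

0 1 2 2 3

C = [2/13, 7/26, 8/13, 11/13, 1]
j=0: u_0=0 ∈ [0, 2/13) → index 0
j=1: u_1=1/5 ∈ [2/13, 7/26) → index 1
j=2: u_2=2/5 ∈ [7/26, 8/13) → index 2
j=3: u_3=3/5 ∈ [7/26, 8/13) → index 2
j=4: u_4=4/5 ∈ [8/13, 11/13) → index 3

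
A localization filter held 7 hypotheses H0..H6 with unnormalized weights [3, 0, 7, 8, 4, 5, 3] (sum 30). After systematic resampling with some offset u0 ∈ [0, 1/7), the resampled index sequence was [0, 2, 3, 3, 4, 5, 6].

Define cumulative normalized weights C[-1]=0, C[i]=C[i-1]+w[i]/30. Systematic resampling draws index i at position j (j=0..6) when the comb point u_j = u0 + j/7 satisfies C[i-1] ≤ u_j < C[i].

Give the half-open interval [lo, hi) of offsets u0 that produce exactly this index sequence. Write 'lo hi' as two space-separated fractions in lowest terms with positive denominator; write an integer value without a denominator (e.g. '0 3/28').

C = [1/10, 1/10, 1/3, 3/5, 11/15, 9/10, 1]
j=0 picked index 0: u0 ∈ [0, 1/10)
j=1 picked index 2: u0 ∈ [-3/70, 4/21)
j=2 picked index 3: u0 ∈ [1/21, 11/35)
j=3 picked index 3: u0 ∈ [-2/21, 6/35)
j=4 picked index 4: u0 ∈ [1/35, 17/105)
j=5 picked index 5: u0 ∈ [2/105, 13/70)
j=6 picked index 6: u0 ∈ [3/70, 1/7)
intersection: [1/21, 1/10)

1/21 1/10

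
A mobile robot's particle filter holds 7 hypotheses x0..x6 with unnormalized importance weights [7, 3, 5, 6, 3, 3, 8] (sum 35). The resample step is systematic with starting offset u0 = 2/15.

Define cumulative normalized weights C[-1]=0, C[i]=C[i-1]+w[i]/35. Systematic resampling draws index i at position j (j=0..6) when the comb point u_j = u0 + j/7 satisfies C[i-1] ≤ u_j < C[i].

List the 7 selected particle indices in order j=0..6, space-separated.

C = [1/5, 2/7, 3/7, 3/5, 24/35, 27/35, 1]
j=0: u_0=2/15 ∈ [0, 1/5) → index 0
j=1: u_1=29/105 ∈ [1/5, 2/7) → index 1
j=2: u_2=44/105 ∈ [2/7, 3/7) → index 2
j=3: u_3=59/105 ∈ [3/7, 3/5) → index 3
j=4: u_4=74/105 ∈ [24/35, 27/35) → index 5
j=5: u_5=89/105 ∈ [27/35, 1) → index 6
j=6: u_6=104/105 ∈ [27/35, 1) → index 6

0 1 2 3 5 6 6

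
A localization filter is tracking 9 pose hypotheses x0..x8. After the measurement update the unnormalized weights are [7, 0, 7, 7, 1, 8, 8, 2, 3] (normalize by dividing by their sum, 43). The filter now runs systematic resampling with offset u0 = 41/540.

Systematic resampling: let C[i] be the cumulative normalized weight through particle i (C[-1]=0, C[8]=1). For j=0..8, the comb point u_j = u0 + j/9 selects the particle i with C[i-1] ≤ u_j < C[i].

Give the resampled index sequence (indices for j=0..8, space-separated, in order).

C = [7/43, 7/43, 14/43, 21/43, 22/43, 30/43, 38/43, 40/43, 1]
j=0: u_0=41/540 ∈ [0, 7/43) → index 0
j=1: u_1=101/540 ∈ [7/43, 14/43) → index 2
j=2: u_2=161/540 ∈ [7/43, 14/43) → index 2
j=3: u_3=221/540 ∈ [14/43, 21/43) → index 3
j=4: u_4=281/540 ∈ [22/43, 30/43) → index 5
j=5: u_5=341/540 ∈ [22/43, 30/43) → index 5
j=6: u_6=401/540 ∈ [30/43, 38/43) → index 6
j=7: u_7=461/540 ∈ [30/43, 38/43) → index 6
j=8: u_8=521/540 ∈ [40/43, 1) → index 8

0 2 2 3 5 5 6 6 8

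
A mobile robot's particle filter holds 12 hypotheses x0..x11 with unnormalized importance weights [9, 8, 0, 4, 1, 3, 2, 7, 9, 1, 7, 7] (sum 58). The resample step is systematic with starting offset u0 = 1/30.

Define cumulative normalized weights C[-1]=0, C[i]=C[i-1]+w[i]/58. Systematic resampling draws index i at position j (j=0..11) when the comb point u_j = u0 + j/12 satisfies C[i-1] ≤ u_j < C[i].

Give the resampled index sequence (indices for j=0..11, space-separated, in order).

C = [9/58, 17/58, 17/58, 21/58, 11/29, 25/58, 27/58, 17/29, 43/58, 22/29, 51/58, 1]
j=0: u_0=1/30 ∈ [0, 9/58) → index 0
j=1: u_1=7/60 ∈ [0, 9/58) → index 0
j=2: u_2=1/5 ∈ [9/58, 17/58) → index 1
j=3: u_3=17/60 ∈ [9/58, 17/58) → index 1
j=4: u_4=11/30 ∈ [21/58, 11/29) → index 4
j=5: u_5=9/20 ∈ [25/58, 27/58) → index 6
j=6: u_6=8/15 ∈ [27/58, 17/29) → index 7
j=7: u_7=37/60 ∈ [17/29, 43/58) → index 8
j=8: u_8=7/10 ∈ [17/29, 43/58) → index 8
j=9: u_9=47/60 ∈ [22/29, 51/58) → index 10
j=10: u_10=13/15 ∈ [22/29, 51/58) → index 10
j=11: u_11=19/20 ∈ [51/58, 1) → index 11

0 0 1 1 4 6 7 8 8 10 10 11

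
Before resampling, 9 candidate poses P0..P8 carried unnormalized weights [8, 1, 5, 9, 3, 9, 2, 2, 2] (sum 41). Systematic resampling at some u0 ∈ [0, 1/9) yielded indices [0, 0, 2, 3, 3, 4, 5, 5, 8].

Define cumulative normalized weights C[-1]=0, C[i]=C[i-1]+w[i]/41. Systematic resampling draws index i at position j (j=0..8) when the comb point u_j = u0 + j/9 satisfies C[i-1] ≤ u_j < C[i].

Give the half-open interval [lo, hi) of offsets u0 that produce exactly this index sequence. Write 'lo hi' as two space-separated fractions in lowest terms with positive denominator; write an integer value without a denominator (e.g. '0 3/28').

23/369 28/369

C = [8/41, 9/41, 14/41, 23/41, 26/41, 35/41, 37/41, 39/41, 1]
j=0 picked index 0: u0 ∈ [0, 8/41)
j=1 picked index 0: u0 ∈ [-1/9, 31/369)
j=2 picked index 2: u0 ∈ [-1/369, 44/369)
j=3 picked index 3: u0 ∈ [1/123, 28/123)
j=4 picked index 3: u0 ∈ [-38/369, 43/369)
j=5 picked index 4: u0 ∈ [2/369, 29/369)
j=6 picked index 5: u0 ∈ [-4/123, 23/123)
j=7 picked index 5: u0 ∈ [-53/369, 28/369)
j=8 picked index 8: u0 ∈ [23/369, 1/9)
intersection: [23/369, 28/369)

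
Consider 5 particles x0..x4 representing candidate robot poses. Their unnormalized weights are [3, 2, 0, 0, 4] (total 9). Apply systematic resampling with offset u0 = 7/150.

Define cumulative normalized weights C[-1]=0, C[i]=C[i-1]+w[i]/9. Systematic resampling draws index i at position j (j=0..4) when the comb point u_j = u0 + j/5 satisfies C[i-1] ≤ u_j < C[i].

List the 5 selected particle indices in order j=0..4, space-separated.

C = [1/3, 5/9, 5/9, 5/9, 1]
j=0: u_0=7/150 ∈ [0, 1/3) → index 0
j=1: u_1=37/150 ∈ [0, 1/3) → index 0
j=2: u_2=67/150 ∈ [1/3, 5/9) → index 1
j=3: u_3=97/150 ∈ [5/9, 1) → index 4
j=4: u_4=127/150 ∈ [5/9, 1) → index 4

0 0 1 4 4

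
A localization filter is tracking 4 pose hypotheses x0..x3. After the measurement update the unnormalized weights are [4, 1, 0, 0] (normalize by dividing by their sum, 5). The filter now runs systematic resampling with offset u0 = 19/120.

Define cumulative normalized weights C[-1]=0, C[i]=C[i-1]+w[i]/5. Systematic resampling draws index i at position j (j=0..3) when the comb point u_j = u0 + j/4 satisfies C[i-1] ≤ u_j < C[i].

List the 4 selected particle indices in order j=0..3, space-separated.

0 0 0 1

C = [4/5, 1, 1, 1]
j=0: u_0=19/120 ∈ [0, 4/5) → index 0
j=1: u_1=49/120 ∈ [0, 4/5) → index 0
j=2: u_2=79/120 ∈ [0, 4/5) → index 0
j=3: u_3=109/120 ∈ [4/5, 1) → index 1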